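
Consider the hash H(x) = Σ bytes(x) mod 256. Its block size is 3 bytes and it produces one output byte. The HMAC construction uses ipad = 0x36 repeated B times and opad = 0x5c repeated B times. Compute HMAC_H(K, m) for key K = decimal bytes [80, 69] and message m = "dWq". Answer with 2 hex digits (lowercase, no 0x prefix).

bc

Key decimal bytes [80, 69] = 50 45 is 2 bytes ≤ B = 3; zero-pad to 3 bytes: K' = 50 45 00.
K' ⊕ ipad = 66 73 36.  K' ⊕ opad = 0c 19 5c.
Inner input = (K'⊕ipad) ∥ m = 66 73 36 ∥ 64 57 71.
Inner hash: sum = 102+115+54+100+87+113 = 571; mod 256 = 59 → 3b.
Outer input = (K'⊕opad) ∥ inner = 0c 19 5c ∥ 3b.
Outer hash (tag): sum = 12+25+92+59 = 188 → bc.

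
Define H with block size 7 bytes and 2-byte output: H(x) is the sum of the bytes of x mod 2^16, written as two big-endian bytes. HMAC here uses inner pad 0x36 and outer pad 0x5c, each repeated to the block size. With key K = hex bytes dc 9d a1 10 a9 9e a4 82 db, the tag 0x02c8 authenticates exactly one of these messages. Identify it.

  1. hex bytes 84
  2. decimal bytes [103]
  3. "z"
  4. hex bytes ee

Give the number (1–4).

Key hex bytes dc 9d a1 10 a9 9e a4 82 db is 9 bytes > B = 7, so hash it first: H(key) = 05 72, then zero-pad to 7 bytes: K' = 05 72 00 00 00 00 00.
K' ⊕ ipad = 33 44 36 36 36 36 36; K' ⊕ opad = 59 2e 5c 5c 5c 5c 5c.
m1: inner = H(33 44 36 36 36 36 36 84) = 02 09; tag = H(59 2e 5c 5c 5c 5c 5c 02 09) = 025e
m2: inner = H(33 44 36 36 36 36 36 67) = 01 ec; tag = H(59 2e 5c 5c 5c 5c 5c 01 ec) = 0340
m3: inner = H(33 44 36 36 36 36 36 7a) = 01 ff; tag = H(59 2e 5c 5c 5c 5c 5c 01 ff) = 0353
m4: inner = H(33 44 36 36 36 36 36 ee) = 02 73; tag = H(59 2e 5c 5c 5c 5c 5c 02 73) = 02c8 ← matches

4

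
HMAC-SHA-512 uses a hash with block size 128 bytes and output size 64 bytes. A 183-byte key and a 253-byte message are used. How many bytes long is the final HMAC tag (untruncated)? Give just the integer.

The tag is one SHA-512 digest: 64 bytes.

64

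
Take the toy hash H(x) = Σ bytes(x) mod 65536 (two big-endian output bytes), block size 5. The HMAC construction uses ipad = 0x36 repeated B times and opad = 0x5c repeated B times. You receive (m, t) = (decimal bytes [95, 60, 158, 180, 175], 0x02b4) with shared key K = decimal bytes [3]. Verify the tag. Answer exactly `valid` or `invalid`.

invalid

Key decimal bytes [3] = 03 is 1 byte ≤ B = 5; zero-pad to 5 bytes: K' = 03 00 00 00 00.
K' ⊕ ipad = 35 36 36 36 36; K' ⊕ opad = 5f 5c 5c 5c 5c.
Inner hash: sum = 53+54+54+54+54+95+60+158+180+175 = 937 → 03 a9.
Outer hash (recomputed tag): sum = 95+92+92+92+92+3+169 = 635 → 02 7b.
Recomputed tag = 027b; claimed = 02b4 → mismatch.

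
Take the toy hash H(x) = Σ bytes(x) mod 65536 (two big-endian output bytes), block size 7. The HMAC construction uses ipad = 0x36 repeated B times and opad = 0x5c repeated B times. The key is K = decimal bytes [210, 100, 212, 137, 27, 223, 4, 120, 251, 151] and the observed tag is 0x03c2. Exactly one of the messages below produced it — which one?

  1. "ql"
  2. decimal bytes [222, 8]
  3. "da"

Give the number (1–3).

2

Key decimal bytes [210, 100, 212, 137, 27, 223, 4, 120, 251, 151] = d2 64 d4 89 1b df 04 78 fb 97 is 10 bytes > B = 7, so hash it first: H(key) = 05 9b, then zero-pad to 7 bytes: K' = 05 9b 00 00 00 00 00.
K' ⊕ ipad = 33 ad 36 36 36 36 36; K' ⊕ opad = 59 c7 5c 5c 5c 5c 5c.
m1: inner = H(33 ad 36 36 36 36 36 71 6c) = 02 cb; tag = H(59 c7 5c 5c 5c 5c 5c 02 cb) = 03b9
m2: inner = H(33 ad 36 36 36 36 36 de 08) = 02 d4; tag = H(59 c7 5c 5c 5c 5c 5c 02 d4) = 03c2 ← matches
m3: inner = H(33 ad 36 36 36 36 36 64 61) = 02 b3; tag = H(59 c7 5c 5c 5c 5c 5c 02 b3) = 03a1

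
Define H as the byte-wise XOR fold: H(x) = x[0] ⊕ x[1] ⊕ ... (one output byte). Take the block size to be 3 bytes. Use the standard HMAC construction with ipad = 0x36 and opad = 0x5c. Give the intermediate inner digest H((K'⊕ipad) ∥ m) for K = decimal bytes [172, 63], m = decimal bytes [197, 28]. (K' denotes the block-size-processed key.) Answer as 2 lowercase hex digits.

Key decimal bytes [172, 63] = ac 3f is 2 bytes ≤ B = 3; zero-pad to 3 bytes: K' = ac 3f 00.
K' ⊕ ipad = 9a 09 36.
Inner input = 9a 09 36 ∥ c5 1c.
Inner hash: XOR 9a⊕09⊕36⊕c5⊕1c = 7c.

7c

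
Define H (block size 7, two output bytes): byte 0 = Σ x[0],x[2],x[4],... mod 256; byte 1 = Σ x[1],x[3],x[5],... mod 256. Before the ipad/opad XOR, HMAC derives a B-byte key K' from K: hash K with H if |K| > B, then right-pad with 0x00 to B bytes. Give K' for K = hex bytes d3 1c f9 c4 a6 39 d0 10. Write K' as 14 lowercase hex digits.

42290000000000

|K| = 8 > B = 7, so first hash the key.
H(K): even-index sum = 834 mod 256 = 66; odd-index sum = 297 mod 256 = 41 → 42 29.
Zero-pad H(K) = 42 29 to 7 bytes: K' = 42 29 00 00 00 00 00.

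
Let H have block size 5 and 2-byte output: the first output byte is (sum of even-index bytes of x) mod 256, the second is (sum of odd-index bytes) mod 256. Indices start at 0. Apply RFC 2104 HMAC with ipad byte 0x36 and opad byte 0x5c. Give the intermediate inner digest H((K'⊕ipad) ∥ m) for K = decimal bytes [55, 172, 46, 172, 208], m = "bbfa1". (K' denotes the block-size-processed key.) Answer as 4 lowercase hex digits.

Key decimal bytes [55, 172, 46, 172, 208] = 37 ac 2e ac d0 is exactly B = 5 bytes: K' = 37 ac 2e ac d0.
K' ⊕ ipad = 01 9a 18 9a e6.
Inner input = 01 9a 18 9a e6 ∥ 62 62 66 61 31.
Inner hash: even-index sum = 450 mod 256 = 194; odd-index sum = 557 mod 256 = 45 → c2 2d.

c22d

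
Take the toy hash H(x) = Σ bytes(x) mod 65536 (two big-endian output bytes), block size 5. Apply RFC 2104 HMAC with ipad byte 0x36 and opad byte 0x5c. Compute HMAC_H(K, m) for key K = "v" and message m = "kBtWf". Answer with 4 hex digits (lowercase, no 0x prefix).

Key "v" = 76 is 1 byte ≤ B = 5; zero-pad to 5 bytes: K' = 76 00 00 00 00.
K' ⊕ ipad = 40 36 36 36 36.  K' ⊕ opad = 2a 5c 5c 5c 5c.
Inner input = (K'⊕ipad) ∥ m = 40 36 36 36 36 ∥ 6b 42 74 57 66.
Inner hash: sum = 64+54+54+54+54+107+66+116+87+102 = 758 → 02 f6.
Outer input = (K'⊕opad) ∥ inner = 2a 5c 5c 5c 5c ∥ 02 f6.
Outer hash (tag): sum = 42+92+92+92+92+2+246 = 658 → 02 92.

0292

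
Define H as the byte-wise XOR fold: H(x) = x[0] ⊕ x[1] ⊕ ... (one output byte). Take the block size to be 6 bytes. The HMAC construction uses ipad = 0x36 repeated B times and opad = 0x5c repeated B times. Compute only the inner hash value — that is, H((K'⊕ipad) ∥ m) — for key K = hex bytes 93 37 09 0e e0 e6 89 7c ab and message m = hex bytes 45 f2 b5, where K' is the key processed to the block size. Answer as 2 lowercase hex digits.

Key hex bytes 93 37 09 0e e0 e6 89 7c ab is 9 bytes > B = 6, so hash it first: H(key) = fb, then zero-pad to 6 bytes: K' = fb 00 00 00 00 00.
K' ⊕ ipad = cd 36 36 36 36 36.
Inner input = cd 36 36 36 36 36 ∥ 45 f2 b5.
Inner hash: XOR cd⊕36⊕36⊕36⊕36⊕36⊕45⊕f2⊕b5 = f9.

f9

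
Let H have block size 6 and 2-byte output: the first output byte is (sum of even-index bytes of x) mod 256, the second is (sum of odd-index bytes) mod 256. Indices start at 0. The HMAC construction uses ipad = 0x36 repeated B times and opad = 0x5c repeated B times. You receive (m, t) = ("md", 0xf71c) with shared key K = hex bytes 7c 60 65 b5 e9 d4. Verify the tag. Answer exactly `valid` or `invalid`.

invalid

Key hex bytes 7c 60 65 b5 e9 d4 is exactly B = 6 bytes: K' = 7c 60 65 b5 e9 d4.
K' ⊕ ipad = 4a 56 53 83 df e2; K' ⊕ opad = 20 3c 39 e9 b5 88.
Inner hash: even-index sum = 489 mod 256 = 233; odd-index sum = 543 mod 256 = 31 → e9 1f.
Outer hash (recomputed tag): even-index sum = 503 mod 256 = 247; odd-index sum = 460 mod 256 = 204 → f7 cc.
Recomputed tag = f7cc; claimed = f71c → mismatch.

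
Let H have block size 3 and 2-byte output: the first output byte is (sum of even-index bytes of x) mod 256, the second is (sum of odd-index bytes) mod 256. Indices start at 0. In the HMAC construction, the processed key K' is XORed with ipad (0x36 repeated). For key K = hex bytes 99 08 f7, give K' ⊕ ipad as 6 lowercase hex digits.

af3ec1

Key hex bytes 99 08 f7 is exactly B = 3 bytes: K' = 99 08 f7.
XOR each byte with 0x36: 99⊕36=af, 08⊕36=3e, f7⊕36=c1.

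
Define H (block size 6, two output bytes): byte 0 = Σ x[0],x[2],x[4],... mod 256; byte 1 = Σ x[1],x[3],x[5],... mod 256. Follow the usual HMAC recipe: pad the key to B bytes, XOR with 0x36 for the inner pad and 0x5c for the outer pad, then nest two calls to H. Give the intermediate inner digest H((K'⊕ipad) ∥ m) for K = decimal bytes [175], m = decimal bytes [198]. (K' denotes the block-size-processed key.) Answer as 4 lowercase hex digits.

Key decimal bytes [175] = af is 1 byte ≤ B = 6; zero-pad to 6 bytes: K' = af 00 00 00 00 00.
K' ⊕ ipad = 99 36 36 36 36 36.
Inner input = 99 36 36 36 36 36 ∥ c6.
Inner hash: even-index sum = 459 mod 256 = 203; odd-index sum = 162 mod 256 = 162 → cb a2.

cba2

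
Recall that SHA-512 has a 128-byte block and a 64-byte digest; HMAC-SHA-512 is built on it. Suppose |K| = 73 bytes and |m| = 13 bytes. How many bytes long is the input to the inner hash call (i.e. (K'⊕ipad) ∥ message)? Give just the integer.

141

Key is 73 ≤ 128 bytes, zero-padded: |K'| = 128.
Inner input = (K'⊕ipad) ∥ m → 128 + 13 = 141 bytes.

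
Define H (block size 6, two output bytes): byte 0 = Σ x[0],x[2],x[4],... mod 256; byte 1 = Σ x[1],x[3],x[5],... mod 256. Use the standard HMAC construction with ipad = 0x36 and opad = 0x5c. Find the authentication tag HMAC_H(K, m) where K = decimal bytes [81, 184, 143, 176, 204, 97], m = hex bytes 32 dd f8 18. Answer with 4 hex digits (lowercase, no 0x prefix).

Key decimal bytes [81, 184, 143, 176, 204, 97] = 51 b8 8f b0 cc 61 is exactly B = 6 bytes: K' = 51 b8 8f b0 cc 61.
K' ⊕ ipad = 67 8e b9 86 fa 57.  K' ⊕ opad = 0d e4 d3 ec 90 3d.
Inner input = (K'⊕ipad) ∥ m = 67 8e b9 86 fa 57 ∥ 32 dd f8 18.
Inner hash: even-index sum = 836 mod 256 = 68; odd-index sum = 608 mod 256 = 96 → 44 60.
Outer input = (K'⊕opad) ∥ inner = 0d e4 d3 ec 90 3d ∥ 44 60.
Outer hash (tag): even-index sum = 436 mod 256 = 180; odd-index sum = 621 mod 256 = 109 → b4 6d.

b46d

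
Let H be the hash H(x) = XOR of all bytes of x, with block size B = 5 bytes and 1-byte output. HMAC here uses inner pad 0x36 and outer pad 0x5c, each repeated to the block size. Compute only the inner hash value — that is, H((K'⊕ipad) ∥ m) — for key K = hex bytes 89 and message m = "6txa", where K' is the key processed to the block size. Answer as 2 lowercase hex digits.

e4

Key hex bytes 89 is 1 byte ≤ B = 5; zero-pad to 5 bytes: K' = 89 00 00 00 00.
K' ⊕ ipad = bf 36 36 36 36.
Inner input = bf 36 36 36 36 ∥ 36 74 78 61.
Inner hash: XOR bf⊕36⊕36⊕36⊕36⊕36⊕74⊕78⊕61 = e4.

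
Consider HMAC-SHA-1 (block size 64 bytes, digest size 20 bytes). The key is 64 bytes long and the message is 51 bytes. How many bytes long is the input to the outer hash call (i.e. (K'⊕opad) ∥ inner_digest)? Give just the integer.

84

Key is 64 ≤ 64 bytes, zero-padded: |K'| = 64.
Outer input = (K'⊕opad) ∥ H(inner) → 64 + 20 = 84 bytes.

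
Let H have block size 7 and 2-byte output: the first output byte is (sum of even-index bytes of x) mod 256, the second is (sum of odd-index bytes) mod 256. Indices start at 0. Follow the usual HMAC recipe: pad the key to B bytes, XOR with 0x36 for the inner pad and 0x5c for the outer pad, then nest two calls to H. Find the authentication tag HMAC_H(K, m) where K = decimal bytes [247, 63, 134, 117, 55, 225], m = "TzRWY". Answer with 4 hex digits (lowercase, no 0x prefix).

Key decimal bytes [247, 63, 134, 117, 55, 225] = f7 3f 86 75 37 e1 is 6 bytes ≤ B = 7; zero-pad to 7 bytes: K' = f7 3f 86 75 37 e1 00.
K' ⊕ ipad = c1 09 b0 43 01 d7 36.  K' ⊕ opad = ab 63 da 29 6b bd 5c.
Inner input = (K'⊕ipad) ∥ m = c1 09 b0 43 01 d7 36 ∥ 54 7a 52 57 59.
Inner hash: even-index sum = 633 mod 256 = 121; odd-index sum = 546 mod 256 = 34 → 79 22.
Outer input = (K'⊕opad) ∥ inner = ab 63 da 29 6b bd 5c ∥ 79 22.
Outer hash (tag): even-index sum = 622 mod 256 = 110; odd-index sum = 450 mod 256 = 194 → 6e c2.

6ec2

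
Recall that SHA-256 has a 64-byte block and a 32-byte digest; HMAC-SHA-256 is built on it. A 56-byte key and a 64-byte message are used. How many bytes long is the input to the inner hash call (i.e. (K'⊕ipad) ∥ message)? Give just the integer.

Key is 56 ≤ 64 bytes, zero-padded: |K'| = 64.
Inner input = (K'⊕ipad) ∥ m → 64 + 64 = 128 bytes.

128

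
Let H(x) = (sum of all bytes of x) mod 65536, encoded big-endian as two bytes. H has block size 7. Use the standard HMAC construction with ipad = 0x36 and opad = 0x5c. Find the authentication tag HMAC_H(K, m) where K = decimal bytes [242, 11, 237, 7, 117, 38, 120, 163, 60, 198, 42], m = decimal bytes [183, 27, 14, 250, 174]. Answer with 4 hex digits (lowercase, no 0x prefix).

Key decimal bytes [242, 11, 237, 7, 117, 38, 120, 163, 60, 198, 42] = f2 0b ed 07 75 26 78 a3 3c c6 2a is 11 bytes > B = 7, so hash it first: H(key) = 04 d3, then zero-pad to 7 bytes: K' = 04 d3 00 00 00 00 00.
K' ⊕ ipad = 32 e5 36 36 36 36 36.  K' ⊕ opad = 58 8f 5c 5c 5c 5c 5c.
Inner input = (K'⊕ipad) ∥ m = 32 e5 36 36 36 36 36 ∥ b7 1b 0e fa ae.
Inner hash: sum = 50+229+54+54+54+54+54+183+27+14+250+174 = 1197 → 04 ad.
Outer input = (K'⊕opad) ∥ inner = 58 8f 5c 5c 5c 5c 5c ∥ 04 ad.
Outer hash (tag): sum = 88+143+92+92+92+92+92+4+173 = 868 → 03 64.

0364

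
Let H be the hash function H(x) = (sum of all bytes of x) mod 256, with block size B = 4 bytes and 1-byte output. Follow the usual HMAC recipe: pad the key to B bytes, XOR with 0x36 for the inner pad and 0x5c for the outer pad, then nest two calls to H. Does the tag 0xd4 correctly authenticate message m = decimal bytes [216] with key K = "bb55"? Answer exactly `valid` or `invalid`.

valid

Key "bb55" = 62 62 35 35 is exactly B = 4 bytes: K' = 62 62 35 35.
K' ⊕ ipad = 54 54 03 03; K' ⊕ opad = 3e 3e 69 69.
Inner hash: sum = 84+84+3+3+216 = 390; mod 256 = 134 → 86.
Outer hash (recomputed tag): sum = 62+62+105+105+134 = 468; mod 256 = 212 → d4.
Recomputed tag = d4; claimed = d4 → match.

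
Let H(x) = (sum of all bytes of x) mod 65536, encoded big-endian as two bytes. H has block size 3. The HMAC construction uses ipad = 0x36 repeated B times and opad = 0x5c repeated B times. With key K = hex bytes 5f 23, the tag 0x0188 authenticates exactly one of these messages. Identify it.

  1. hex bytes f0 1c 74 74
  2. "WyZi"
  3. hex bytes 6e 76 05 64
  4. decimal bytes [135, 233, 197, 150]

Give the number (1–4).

1

Key hex bytes 5f 23 is 2 bytes ≤ B = 3; zero-pad to 3 bytes: K' = 5f 23 00.
K' ⊕ ipad = 69 15 36; K' ⊕ opad = 03 7f 5c.
m1: inner = H(69 15 36 f0 1c 74 74) = 02 a8; tag = H(03 7f 5c 02 a8) = 0188 ← matches
m2: inner = H(69 15 36 57 79 5a 69) = 02 47; tag = H(03 7f 5c 02 47) = 0127
m3: inner = H(69 15 36 6e 76 05 64) = 02 01; tag = H(03 7f 5c 02 01) = 00e1
m4: inner = H(69 15 36 87 e9 c5 96) = 03 7f; tag = H(03 7f 5c 03 7f) = 0160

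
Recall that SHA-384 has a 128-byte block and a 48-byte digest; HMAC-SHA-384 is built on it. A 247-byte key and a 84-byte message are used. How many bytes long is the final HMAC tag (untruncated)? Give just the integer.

The tag is one SHA-384 digest: 48 bytes.

48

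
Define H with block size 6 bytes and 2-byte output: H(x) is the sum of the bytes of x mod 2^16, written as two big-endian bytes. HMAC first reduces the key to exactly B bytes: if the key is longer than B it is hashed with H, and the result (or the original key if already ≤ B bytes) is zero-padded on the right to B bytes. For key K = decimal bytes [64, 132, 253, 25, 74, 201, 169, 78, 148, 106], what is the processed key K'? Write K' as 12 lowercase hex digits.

|K| = 10 > B = 6, so first hash the key.
H(K): sum = 64+132+253+25+74+201+169+78+148+106 = 1250 → 04 e2.
Zero-pad H(K) = 04 e2 to 6 bytes: K' = 04 e2 00 00 00 00.

04e200000000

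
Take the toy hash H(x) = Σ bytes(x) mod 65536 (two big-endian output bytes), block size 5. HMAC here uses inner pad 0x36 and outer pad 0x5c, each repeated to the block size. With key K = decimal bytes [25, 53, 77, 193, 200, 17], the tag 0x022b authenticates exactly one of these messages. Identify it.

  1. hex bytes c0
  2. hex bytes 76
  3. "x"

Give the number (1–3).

2

Key decimal bytes [25, 53, 77, 193, 200, 17] = 19 35 4d c1 c8 11 is 6 bytes > B = 5, so hash it first: H(key) = 02 35, then zero-pad to 5 bytes: K' = 02 35 00 00 00.
K' ⊕ ipad = 34 03 36 36 36; K' ⊕ opad = 5e 69 5c 5c 5c.
m1: inner = H(34 03 36 36 36 c0) = 01 99; tag = H(5e 69 5c 5c 5c 01 99) = 0275
m2: inner = H(34 03 36 36 36 76) = 01 4f; tag = H(5e 69 5c 5c 5c 01 4f) = 022b ← matches
m3: inner = H(34 03 36 36 36 78) = 01 51; tag = H(5e 69 5c 5c 5c 01 51) = 022d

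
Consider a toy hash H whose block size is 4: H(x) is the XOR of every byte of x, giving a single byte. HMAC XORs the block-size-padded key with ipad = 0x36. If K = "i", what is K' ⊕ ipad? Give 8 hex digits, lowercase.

5f363636

Key "i" = 69 is 1 byte ≤ B = 4; zero-pad to 4 bytes: K' = 69 00 00 00.
XOR each byte with 0x36: 69⊕36=5f, 00⊕36=36, 00⊕36=36, 00⊕36=36.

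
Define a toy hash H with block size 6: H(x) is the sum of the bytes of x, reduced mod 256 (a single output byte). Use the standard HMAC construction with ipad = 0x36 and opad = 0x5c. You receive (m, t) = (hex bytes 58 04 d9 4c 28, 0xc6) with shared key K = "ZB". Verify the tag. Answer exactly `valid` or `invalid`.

invalid

Key "ZB" = 5a 42 is 2 bytes ≤ B = 6; zero-pad to 6 bytes: K' = 5a 42 00 00 00 00.
K' ⊕ ipad = 6c 74 36 36 36 36; K' ⊕ opad = 06 1e 5c 5c 5c 5c.
Inner hash: sum = 108+116+54+54+54+54+88+4+217+76+40 = 865; mod 256 = 97 → 61.
Outer hash (recomputed tag): sum = 6+30+92+92+92+92+97 = 501; mod 256 = 245 → f5.
Recomputed tag = f5; claimed = c6 → mismatch.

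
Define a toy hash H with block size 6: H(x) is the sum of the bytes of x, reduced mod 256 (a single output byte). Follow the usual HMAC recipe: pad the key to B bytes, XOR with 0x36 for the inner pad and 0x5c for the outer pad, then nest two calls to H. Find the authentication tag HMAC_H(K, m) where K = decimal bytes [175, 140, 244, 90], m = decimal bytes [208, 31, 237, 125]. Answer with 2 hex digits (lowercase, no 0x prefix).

Key decimal bytes [175, 140, 244, 90] = af 8c f4 5a is 4 bytes ≤ B = 6; zero-pad to 6 bytes: K' = af 8c f4 5a 00 00.
K' ⊕ ipad = 99 ba c2 6c 36 36.  K' ⊕ opad = f3 d0 a8 06 5c 5c.
Inner input = (K'⊕ipad) ∥ m = 99 ba c2 6c 36 36 ∥ d0 1f ed 7d.
Inner hash: sum = 153+186+194+108+54+54+208+31+237+125 = 1350; mod 256 = 70 → 46.
Outer input = (K'⊕opad) ∥ inner = f3 d0 a8 06 5c 5c ∥ 46.
Outer hash (tag): sum = 243+208+168+6+92+92+70 = 879; mod 256 = 111 → 6f.

6f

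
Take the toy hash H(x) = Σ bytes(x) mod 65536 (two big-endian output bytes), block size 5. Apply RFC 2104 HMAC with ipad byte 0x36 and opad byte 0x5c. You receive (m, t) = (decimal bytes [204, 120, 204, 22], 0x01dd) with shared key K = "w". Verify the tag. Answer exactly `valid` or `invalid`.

Key "w" = 77 is 1 byte ≤ B = 5; zero-pad to 5 bytes: K' = 77 00 00 00 00.
K' ⊕ ipad = 41 36 36 36 36; K' ⊕ opad = 2b 5c 5c 5c 5c.
Inner hash: sum = 65+54+54+54+54+204+120+204+22 = 831 → 03 3f.
Outer hash (recomputed tag): sum = 43+92+92+92+92+3+63 = 477 → 01 dd.
Recomputed tag = 01dd; claimed = 01dd → match.

valid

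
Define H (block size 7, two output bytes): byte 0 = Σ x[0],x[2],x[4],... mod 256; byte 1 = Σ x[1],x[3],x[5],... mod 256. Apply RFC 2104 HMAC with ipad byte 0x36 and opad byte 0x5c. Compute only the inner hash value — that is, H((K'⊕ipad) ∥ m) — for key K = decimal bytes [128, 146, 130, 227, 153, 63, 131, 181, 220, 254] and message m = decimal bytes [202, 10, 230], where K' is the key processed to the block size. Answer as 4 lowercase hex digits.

786d

Key decimal bytes [128, 146, 130, 227, 153, 63, 131, 181, 220, 254] = 80 92 82 e3 99 3f 83 b5 dc fe is 10 bytes > B = 7, so hash it first: H(key) = fa 67, then zero-pad to 7 bytes: K' = fa 67 00 00 00 00 00.
K' ⊕ ipad = cc 51 36 36 36 36 36.
Inner input = cc 51 36 36 36 36 36 ∥ ca 0a e6.
Inner hash: even-index sum = 376 mod 256 = 120; odd-index sum = 621 mod 256 = 109 → 78 6d.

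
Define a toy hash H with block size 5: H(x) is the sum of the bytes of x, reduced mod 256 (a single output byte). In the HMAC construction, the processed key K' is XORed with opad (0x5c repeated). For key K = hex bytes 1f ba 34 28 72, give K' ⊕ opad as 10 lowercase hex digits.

43e668742e

Key hex bytes 1f ba 34 28 72 is exactly B = 5 bytes: K' = 1f ba 34 28 72.
XOR each byte with 0x5c: 1f⊕5c=43, ba⊕5c=e6, 34⊕5c=68, 28⊕5c=74, 72⊕5c=2e.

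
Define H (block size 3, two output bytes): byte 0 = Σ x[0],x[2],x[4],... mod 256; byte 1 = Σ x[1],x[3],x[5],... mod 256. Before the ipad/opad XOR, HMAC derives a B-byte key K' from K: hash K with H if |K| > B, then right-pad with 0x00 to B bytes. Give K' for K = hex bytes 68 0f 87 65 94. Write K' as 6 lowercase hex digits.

|K| = 5 > B = 3, so first hash the key.
H(K): even-index sum = 387 mod 256 = 131; odd-index sum = 116 mod 256 = 116 → 83 74.
Zero-pad H(K) = 83 74 to 3 bytes: K' = 83 74 00.

837400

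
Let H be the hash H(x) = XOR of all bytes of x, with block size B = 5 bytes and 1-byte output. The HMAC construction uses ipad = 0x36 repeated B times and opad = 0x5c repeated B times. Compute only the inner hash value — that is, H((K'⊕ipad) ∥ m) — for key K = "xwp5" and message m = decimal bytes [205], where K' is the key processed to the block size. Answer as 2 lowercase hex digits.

Key "xwp5" = 78 77 70 35 is 4 bytes ≤ B = 5; zero-pad to 5 bytes: K' = 78 77 70 35 00.
K' ⊕ ipad = 4e 41 46 03 36.
Inner input = 4e 41 46 03 36 ∥ cd.
Inner hash: XOR 4e⊕41⊕46⊕03⊕36⊕cd = b1.

b1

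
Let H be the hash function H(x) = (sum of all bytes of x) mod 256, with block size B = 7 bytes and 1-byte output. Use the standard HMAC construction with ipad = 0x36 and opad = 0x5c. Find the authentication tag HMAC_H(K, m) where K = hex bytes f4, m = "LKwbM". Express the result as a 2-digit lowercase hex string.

93

Key hex bytes f4 is 1 byte ≤ B = 7; zero-pad to 7 bytes: K' = f4 00 00 00 00 00 00.
K' ⊕ ipad = c2 36 36 36 36 36 36.  K' ⊕ opad = a8 5c 5c 5c 5c 5c 5c.
Inner input = (K'⊕ipad) ∥ m = c2 36 36 36 36 36 36 ∥ 4c 4b 77 62 4d.
Inner hash: sum = 194+54+54+54+54+54+54+76+75+119+98+77 = 963; mod 256 = 195 → c3.
Outer input = (K'⊕opad) ∥ inner = a8 5c 5c 5c 5c 5c 5c ∥ c3.
Outer hash (tag): sum = 168+92+92+92+92+92+92+195 = 915; mod 256 = 147 → 93.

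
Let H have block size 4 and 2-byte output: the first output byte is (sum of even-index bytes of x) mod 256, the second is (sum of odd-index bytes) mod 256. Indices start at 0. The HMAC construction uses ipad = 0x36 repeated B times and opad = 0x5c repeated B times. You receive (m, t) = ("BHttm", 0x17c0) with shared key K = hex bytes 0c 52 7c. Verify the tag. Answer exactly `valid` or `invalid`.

valid

Key hex bytes 0c 52 7c is 3 bytes ≤ B = 4; zero-pad to 4 bytes: K' = 0c 52 7c 00.
K' ⊕ ipad = 3a 64 4a 36; K' ⊕ opad = 50 0e 20 5c.
Inner hash: even-index sum = 423 mod 256 = 167; odd-index sum = 342 mod 256 = 86 → a7 56.
Outer hash (recomputed tag): even-index sum = 279 mod 256 = 23; odd-index sum = 192 mod 256 = 192 → 17 c0.
Recomputed tag = 17c0; claimed = 17c0 → match.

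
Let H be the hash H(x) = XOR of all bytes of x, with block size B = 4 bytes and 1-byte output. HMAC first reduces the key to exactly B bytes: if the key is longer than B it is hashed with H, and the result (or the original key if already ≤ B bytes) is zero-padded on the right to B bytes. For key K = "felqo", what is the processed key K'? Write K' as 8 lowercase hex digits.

|K| = 5 > B = 4, so first hash the key.
H(K): XOR 66⊕65⊕6c⊕71⊕6f = 71.
Zero-pad H(K) = 71 to 4 bytes: K' = 71 00 00 00.

71000000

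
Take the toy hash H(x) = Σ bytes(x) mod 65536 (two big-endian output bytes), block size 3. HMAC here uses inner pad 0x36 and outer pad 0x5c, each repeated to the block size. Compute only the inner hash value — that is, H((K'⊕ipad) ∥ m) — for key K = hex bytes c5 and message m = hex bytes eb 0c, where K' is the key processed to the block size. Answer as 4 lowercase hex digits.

0256

Key hex bytes c5 is 1 byte ≤ B = 3; zero-pad to 3 bytes: K' = c5 00 00.
K' ⊕ ipad = f3 36 36.
Inner input = f3 36 36 ∥ eb 0c.
Inner hash: sum = 243+54+54+235+12 = 598 → 02 56.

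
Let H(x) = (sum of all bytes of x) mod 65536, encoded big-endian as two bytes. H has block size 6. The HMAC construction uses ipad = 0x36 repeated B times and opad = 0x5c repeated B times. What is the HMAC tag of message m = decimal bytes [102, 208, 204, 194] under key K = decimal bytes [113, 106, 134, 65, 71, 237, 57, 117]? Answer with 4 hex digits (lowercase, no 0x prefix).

Key decimal bytes [113, 106, 134, 65, 71, 237, 57, 117] = 71 6a 86 41 47 ed 39 75 is 8 bytes > B = 6, so hash it first: H(key) = 03 84, then zero-pad to 6 bytes: K' = 03 84 00 00 00 00.
K' ⊕ ipad = 35 b2 36 36 36 36.  K' ⊕ opad = 5f d8 5c 5c 5c 5c.
Inner input = (K'⊕ipad) ∥ m = 35 b2 36 36 36 36 ∥ 66 d0 cc c2.
Inner hash: sum = 53+178+54+54+54+54+102+208+204+194 = 1155 → 04 83.
Outer input = (K'⊕opad) ∥ inner = 5f d8 5c 5c 5c 5c ∥ 04 83.
Outer hash (tag): sum = 95+216+92+92+92+92+4+131 = 814 → 03 2e.

032e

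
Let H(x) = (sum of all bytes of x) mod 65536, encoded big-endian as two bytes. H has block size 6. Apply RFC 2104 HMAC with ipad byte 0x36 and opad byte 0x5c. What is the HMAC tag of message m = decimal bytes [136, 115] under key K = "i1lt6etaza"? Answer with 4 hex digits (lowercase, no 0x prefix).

Key "i1lt6etaza" = 69 31 6c 74 36 65 74 61 7a 61 is 10 bytes > B = 6, so hash it first: H(key) = 03 c5, then zero-pad to 6 bytes: K' = 03 c5 00 00 00 00.
K' ⊕ ipad = 35 f3 36 36 36 36.  K' ⊕ opad = 5f 99 5c 5c 5c 5c.
Inner input = (K'⊕ipad) ∥ m = 35 f3 36 36 36 36 ∥ 88 73.
Inner hash: sum = 53+243+54+54+54+54+136+115 = 763 → 02 fb.
Outer input = (K'⊕opad) ∥ inner = 5f 99 5c 5c 5c 5c ∥ 02 fb.
Outer hash (tag): sum = 95+153+92+92+92+92+2+251 = 869 → 03 65.

0365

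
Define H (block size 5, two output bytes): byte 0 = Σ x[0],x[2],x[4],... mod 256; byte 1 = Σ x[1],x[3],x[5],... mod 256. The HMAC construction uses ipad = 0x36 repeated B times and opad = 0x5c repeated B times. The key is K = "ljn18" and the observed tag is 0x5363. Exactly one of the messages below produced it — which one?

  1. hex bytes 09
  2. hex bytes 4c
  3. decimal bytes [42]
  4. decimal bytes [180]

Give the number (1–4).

Key "ljn18" = 6c 6a 6e 31 38 is exactly B = 5 bytes: K' = 6c 6a 6e 31 38.
K' ⊕ ipad = 5a 5c 58 07 0e; K' ⊕ opad = 30 36 32 6d 64.
m1: inner = H(5a 5c 58 07 0e 09) = c0 6c; tag = H(30 36 32 6d 64 c0 6c) = 3263
m2: inner = H(5a 5c 58 07 0e 4c) = c0 af; tag = H(30 36 32 6d 64 c0 af) = 7563
m3: inner = H(5a 5c 58 07 0e 2a) = c0 8d; tag = H(30 36 32 6d 64 c0 8d) = 5363 ← matches
m4: inner = H(5a 5c 58 07 0e b4) = c0 17; tag = H(30 36 32 6d 64 c0 17) = dd63

3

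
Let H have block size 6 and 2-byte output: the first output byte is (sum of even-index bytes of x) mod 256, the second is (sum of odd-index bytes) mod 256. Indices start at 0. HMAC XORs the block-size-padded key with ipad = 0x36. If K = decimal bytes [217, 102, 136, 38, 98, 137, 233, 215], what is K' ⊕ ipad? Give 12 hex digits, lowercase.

Key decimal bytes [217, 102, 136, 38, 98, 137, 233, 215] = d9 66 88 26 62 89 e9 d7 is 8 bytes > B = 6, so hash it first: H(key) = ac ec, then zero-pad to 6 bytes: K' = ac ec 00 00 00 00.
XOR each byte with 0x36: ac⊕36=9a, ec⊕36=da, 00⊕36=36, 00⊕36=36, 00⊕36=36, 00⊕36=36.

9ada36363636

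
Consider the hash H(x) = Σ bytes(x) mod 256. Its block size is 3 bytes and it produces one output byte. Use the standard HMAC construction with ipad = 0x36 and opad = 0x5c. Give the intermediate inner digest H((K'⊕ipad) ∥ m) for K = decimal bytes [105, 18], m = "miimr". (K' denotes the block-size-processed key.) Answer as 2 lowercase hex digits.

d7

Key decimal bytes [105, 18] = 69 12 is 2 bytes ≤ B = 3; zero-pad to 3 bytes: K' = 69 12 00.
K' ⊕ ipad = 5f 24 36.
Inner input = 5f 24 36 ∥ 6d 69 69 6d 72.
Inner hash: sum = 95+36+54+109+105+105+109+114 = 727; mod 256 = 215 → d7.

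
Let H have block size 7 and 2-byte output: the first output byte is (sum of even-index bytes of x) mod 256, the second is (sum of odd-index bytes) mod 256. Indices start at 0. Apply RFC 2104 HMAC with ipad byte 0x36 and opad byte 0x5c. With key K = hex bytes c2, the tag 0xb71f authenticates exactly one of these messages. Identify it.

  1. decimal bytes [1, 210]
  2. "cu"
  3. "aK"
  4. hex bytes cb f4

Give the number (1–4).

2

Key hex bytes c2 is 1 byte ≤ B = 7; zero-pad to 7 bytes: K' = c2 00 00 00 00 00 00.
K' ⊕ ipad = f4 36 36 36 36 36 36; K' ⊕ opad = 9e 5c 5c 5c 5c 5c 5c.
m1: inner = H(f4 36 36 36 36 36 36 01 d2) = 68 a3; tag = H(9e 5c 5c 5c 5c 5c 5c 68 a3) = 557c
m2: inner = H(f4 36 36 36 36 36 36 63 75) = 0b 05; tag = H(9e 5c 5c 5c 5c 5c 5c 0b 05) = b71f ← matches
m3: inner = H(f4 36 36 36 36 36 36 61 4b) = e1 03; tag = H(9e 5c 5c 5c 5c 5c 5c e1 03) = b5f5
m4: inner = H(f4 36 36 36 36 36 36 cb f4) = 8a 6d; tag = H(9e 5c 5c 5c 5c 5c 5c 8a 6d) = 1f9e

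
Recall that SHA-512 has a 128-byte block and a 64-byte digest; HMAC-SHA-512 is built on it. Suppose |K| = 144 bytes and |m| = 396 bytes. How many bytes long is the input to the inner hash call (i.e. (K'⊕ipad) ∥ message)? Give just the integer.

524

Key is 144 > 128 bytes, so it is hashed to 64 bytes then zero-padded to 128: |K'| = 128.
Inner input = (K'⊕ipad) ∥ m → 128 + 396 = 524 bytes.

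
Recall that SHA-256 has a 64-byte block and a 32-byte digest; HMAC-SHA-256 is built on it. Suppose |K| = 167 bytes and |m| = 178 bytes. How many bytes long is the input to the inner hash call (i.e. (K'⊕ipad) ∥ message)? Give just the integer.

Key is 167 > 64 bytes, so it is hashed to 32 bytes then zero-padded to 64: |K'| = 64.
Inner input = (K'⊕ipad) ∥ m → 64 + 178 = 242 bytes.

242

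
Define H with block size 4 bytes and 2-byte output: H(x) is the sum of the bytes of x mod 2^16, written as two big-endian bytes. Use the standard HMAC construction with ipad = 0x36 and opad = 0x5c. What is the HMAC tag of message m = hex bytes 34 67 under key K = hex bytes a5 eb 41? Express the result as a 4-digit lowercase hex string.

02e3

Key hex bytes a5 eb 41 is 3 bytes ≤ B = 4; zero-pad to 4 bytes: K' = a5 eb 41 00.
K' ⊕ ipad = 93 dd 77 36.  K' ⊕ opad = f9 b7 1d 5c.
Inner input = (K'⊕ipad) ∥ m = 93 dd 77 36 ∥ 34 67.
Inner hash: sum = 147+221+119+54+52+103 = 696 → 02 b8.
Outer input = (K'⊕opad) ∥ inner = f9 b7 1d 5c ∥ 02 b8.
Outer hash (tag): sum = 249+183+29+92+2+184 = 739 → 02 e3.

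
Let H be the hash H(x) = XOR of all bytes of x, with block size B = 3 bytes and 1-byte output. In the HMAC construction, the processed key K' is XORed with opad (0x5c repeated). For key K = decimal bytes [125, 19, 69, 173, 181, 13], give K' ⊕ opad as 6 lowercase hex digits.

625c5c

Key decimal bytes [125, 19, 69, 173, 181, 13] = 7d 13 45 ad b5 0d is 6 bytes > B = 3, so hash it first: H(key) = 3e, then zero-pad to 3 bytes: K' = 3e 00 00.
XOR each byte with 0x5c: 3e⊕5c=62, 00⊕5c=5c, 00⊕5c=5c.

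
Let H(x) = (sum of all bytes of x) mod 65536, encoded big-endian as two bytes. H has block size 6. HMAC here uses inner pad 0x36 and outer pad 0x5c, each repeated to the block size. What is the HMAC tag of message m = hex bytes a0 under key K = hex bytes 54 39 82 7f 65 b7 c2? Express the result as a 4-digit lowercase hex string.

Key hex bytes 54 39 82 7f 65 b7 c2 is 7 bytes > B = 6, so hash it first: H(key) = 03 6c, then zero-pad to 6 bytes: K' = 03 6c 00 00 00 00.
K' ⊕ ipad = 35 5a 36 36 36 36.  K' ⊕ opad = 5f 30 5c 5c 5c 5c.
Inner input = (K'⊕ipad) ∥ m = 35 5a 36 36 36 36 ∥ a0.
Inner hash: sum = 53+90+54+54+54+54+160 = 519 → 02 07.
Outer input = (K'⊕opad) ∥ inner = 5f 30 5c 5c 5c 5c ∥ 02 07.
Outer hash (tag): sum = 95+48+92+92+92+92+2+7 = 520 → 02 08.

0208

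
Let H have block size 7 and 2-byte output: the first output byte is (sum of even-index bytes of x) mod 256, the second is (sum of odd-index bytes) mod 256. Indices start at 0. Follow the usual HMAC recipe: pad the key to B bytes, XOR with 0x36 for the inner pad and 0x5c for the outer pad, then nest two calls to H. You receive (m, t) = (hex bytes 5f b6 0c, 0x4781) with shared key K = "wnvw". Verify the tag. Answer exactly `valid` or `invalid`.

Key "wnvw" = 77 6e 76 77 is 4 bytes ≤ B = 7; zero-pad to 7 bytes: K' = 77 6e 76 77 00 00 00.
K' ⊕ ipad = 41 58 40 41 36 36 36; K' ⊕ opad = 2b 32 2a 2b 5c 5c 5c.
Inner hash: even-index sum = 419 mod 256 = 163; odd-index sum = 314 mod 256 = 58 → a3 3a.
Outer hash (recomputed tag): even-index sum = 327 mod 256 = 71; odd-index sum = 348 mod 256 = 92 → 47 5c.
Recomputed tag = 475c; claimed = 4781 → mismatch.

invalid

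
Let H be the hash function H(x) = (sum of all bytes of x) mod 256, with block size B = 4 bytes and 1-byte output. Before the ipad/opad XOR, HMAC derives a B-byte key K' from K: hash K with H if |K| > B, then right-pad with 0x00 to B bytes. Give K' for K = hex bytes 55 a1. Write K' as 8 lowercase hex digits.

55a10000

Key hex bytes 55 a1 is 2 bytes ≤ B = 4; zero-pad to 4 bytes: K' = 55 a1 00 00.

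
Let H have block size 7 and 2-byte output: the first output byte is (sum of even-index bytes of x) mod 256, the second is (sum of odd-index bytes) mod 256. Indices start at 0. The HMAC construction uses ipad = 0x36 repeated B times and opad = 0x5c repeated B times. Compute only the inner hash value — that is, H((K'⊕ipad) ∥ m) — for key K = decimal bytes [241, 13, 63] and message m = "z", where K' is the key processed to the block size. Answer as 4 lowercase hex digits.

3c21

Key decimal bytes [241, 13, 63] = f1 0d 3f is 3 bytes ≤ B = 7; zero-pad to 7 bytes: K' = f1 0d 3f 00 00 00 00.
K' ⊕ ipad = c7 3b 09 36 36 36 36.
Inner input = c7 3b 09 36 36 36 36 ∥ 7a.
Inner hash: even-index sum = 316 mod 256 = 60; odd-index sum = 289 mod 256 = 33 → 3c 21.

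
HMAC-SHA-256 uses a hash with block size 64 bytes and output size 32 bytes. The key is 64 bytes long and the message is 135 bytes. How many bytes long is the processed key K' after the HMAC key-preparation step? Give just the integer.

Key is 64 ≤ 64 bytes, zero-padded: |K'| = 64.

64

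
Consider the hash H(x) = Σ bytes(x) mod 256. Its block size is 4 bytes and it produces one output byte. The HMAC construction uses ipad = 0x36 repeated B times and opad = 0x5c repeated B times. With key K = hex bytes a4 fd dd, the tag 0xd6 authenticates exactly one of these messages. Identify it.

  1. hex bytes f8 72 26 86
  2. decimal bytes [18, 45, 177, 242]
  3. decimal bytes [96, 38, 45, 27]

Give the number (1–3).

2

Key hex bytes a4 fd dd is 3 bytes ≤ B = 4; zero-pad to 4 bytes: K' = a4 fd dd 00.
K' ⊕ ipad = 92 cb eb 36; K' ⊕ opad = f8 a1 81 5c.
m1: inner = H(92 cb eb 36 f8 72 26 86) = 94; tag = H(f8 a1 81 5c 94) = 0a
m2: inner = H(92 cb eb 36 12 2d b1 f2) = 60; tag = H(f8 a1 81 5c 60) = d6 ← matches
m3: inner = H(92 cb eb 36 60 26 2d 1b) = 4c; tag = H(f8 a1 81 5c 4c) = c2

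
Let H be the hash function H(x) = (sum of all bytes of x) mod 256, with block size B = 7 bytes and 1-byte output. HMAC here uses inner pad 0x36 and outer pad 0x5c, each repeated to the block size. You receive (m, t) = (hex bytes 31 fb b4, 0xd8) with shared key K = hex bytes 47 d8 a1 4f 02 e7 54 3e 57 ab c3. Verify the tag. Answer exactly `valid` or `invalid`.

Key hex bytes 47 d8 a1 4f 02 e7 54 3e 57 ab c3 is 11 bytes > B = 7, so hash it first: H(key) = 4f, then zero-pad to 7 bytes: K' = 4f 00 00 00 00 00 00.
K' ⊕ ipad = 79 36 36 36 36 36 36; K' ⊕ opad = 13 5c 5c 5c 5c 5c 5c.
Inner hash: sum = 121+54+54+54+54+54+54+49+251+180 = 925; mod 256 = 157 → 9d.
Outer hash (recomputed tag): sum = 19+92+92+92+92+92+92+157 = 728; mod 256 = 216 → d8.
Recomputed tag = d8; claimed = d8 → match.

valid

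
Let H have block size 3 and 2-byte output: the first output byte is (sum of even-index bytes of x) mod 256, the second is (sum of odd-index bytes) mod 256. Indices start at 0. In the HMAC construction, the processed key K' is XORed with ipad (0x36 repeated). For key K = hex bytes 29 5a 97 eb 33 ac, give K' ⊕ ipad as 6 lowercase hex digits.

c5c736

Key hex bytes 29 5a 97 eb 33 ac is 6 bytes > B = 3, so hash it first: H(key) = f3 f1, then zero-pad to 3 bytes: K' = f3 f1 00.
XOR each byte with 0x36: f3⊕36=c5, f1⊕36=c7, 00⊕36=36.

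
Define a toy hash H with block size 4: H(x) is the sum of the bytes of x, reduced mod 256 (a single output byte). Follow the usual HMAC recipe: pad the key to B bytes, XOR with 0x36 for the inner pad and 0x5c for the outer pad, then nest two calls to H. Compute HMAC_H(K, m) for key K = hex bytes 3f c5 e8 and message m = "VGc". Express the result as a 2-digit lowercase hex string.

Key hex bytes 3f c5 e8 is 3 bytes ≤ B = 4; zero-pad to 4 bytes: K' = 3f c5 e8 00.
K' ⊕ ipad = 09 f3 de 36.  K' ⊕ opad = 63 99 b4 5c.
Inner input = (K'⊕ipad) ∥ m = 09 f3 de 36 ∥ 56 47 63.
Inner hash: sum = 9+243+222+54+86+71+99 = 784; mod 256 = 16 → 10.
Outer input = (K'⊕opad) ∥ inner = 63 99 b4 5c ∥ 10.
Outer hash (tag): sum = 99+153+180+92+16 = 540; mod 256 = 28 → 1c.

1c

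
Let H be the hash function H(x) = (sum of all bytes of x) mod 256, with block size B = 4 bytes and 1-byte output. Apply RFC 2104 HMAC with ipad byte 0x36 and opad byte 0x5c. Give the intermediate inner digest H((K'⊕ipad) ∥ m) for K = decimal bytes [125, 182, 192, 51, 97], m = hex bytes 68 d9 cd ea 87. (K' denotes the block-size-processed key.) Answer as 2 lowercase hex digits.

d2

Key decimal bytes [125, 182, 192, 51, 97] = 7d b6 c0 33 61 is 5 bytes > B = 4, so hash it first: H(key) = 87, then zero-pad to 4 bytes: K' = 87 00 00 00.
K' ⊕ ipad = b1 36 36 36.
Inner input = b1 36 36 36 ∥ 68 d9 cd ea 87.
Inner hash: sum = 177+54+54+54+104+217+205+234+135 = 1234; mod 256 = 210 → d2.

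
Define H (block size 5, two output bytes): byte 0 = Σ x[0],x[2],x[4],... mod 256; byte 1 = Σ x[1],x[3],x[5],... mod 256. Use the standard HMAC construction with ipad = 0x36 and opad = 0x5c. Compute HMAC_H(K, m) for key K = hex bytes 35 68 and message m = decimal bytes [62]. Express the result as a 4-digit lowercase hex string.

Key hex bytes 35 68 is 2 bytes ≤ B = 5; zero-pad to 5 bytes: K' = 35 68 00 00 00.
K' ⊕ ipad = 03 5e 36 36 36.  K' ⊕ opad = 69 34 5c 5c 5c.
Inner input = (K'⊕ipad) ∥ m = 03 5e 36 36 36 ∥ 3e.
Inner hash: even-index sum = 111 mod 256 = 111; odd-index sum = 210 mod 256 = 210 → 6f d2.
Outer input = (K'⊕opad) ∥ inner = 69 34 5c 5c 5c ∥ 6f d2.
Outer hash (tag): even-index sum = 499 mod 256 = 243; odd-index sum = 255 mod 256 = 255 → f3 ff.

f3ff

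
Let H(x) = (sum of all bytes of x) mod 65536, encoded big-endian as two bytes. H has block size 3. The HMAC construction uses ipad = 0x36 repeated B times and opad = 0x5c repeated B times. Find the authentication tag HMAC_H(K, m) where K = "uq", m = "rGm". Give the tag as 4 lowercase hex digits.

Key "uq" = 75 71 is 2 bytes ≤ B = 3; zero-pad to 3 bytes: K' = 75 71 00.
K' ⊕ ipad = 43 47 36.  K' ⊕ opad = 29 2d 5c.
Inner input = (K'⊕ipad) ∥ m = 43 47 36 ∥ 72 47 6d.
Inner hash: sum = 67+71+54+114+71+109 = 486 → 01 e6.
Outer input = (K'⊕opad) ∥ inner = 29 2d 5c ∥ 01 e6.
Outer hash (tag): sum = 41+45+92+1+230 = 409 → 01 99.

0199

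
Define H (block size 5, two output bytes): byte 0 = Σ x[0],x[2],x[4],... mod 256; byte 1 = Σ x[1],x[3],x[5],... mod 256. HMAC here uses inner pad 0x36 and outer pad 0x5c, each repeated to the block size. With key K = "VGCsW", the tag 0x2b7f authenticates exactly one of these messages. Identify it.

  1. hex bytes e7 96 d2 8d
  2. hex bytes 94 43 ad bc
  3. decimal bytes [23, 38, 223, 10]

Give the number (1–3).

Key "VGCsW" = 56 47 43 73 57 is exactly B = 5 bytes: K' = 56 47 43 73 57.
K' ⊕ ipad = 60 71 75 45 61; K' ⊕ opad = 0a 1b 1f 2f 0b.
m1: inner = H(60 71 75 45 61 e7 96 d2 8d) = 59 6f; tag = H(0a 1b 1f 2f 0b 59 6f) = a3a3
m2: inner = H(60 71 75 45 61 94 43 ad bc) = 35 f7; tag = H(0a 1b 1f 2f 0b 35 f7) = 2b7f ← matches
m3: inner = H(60 71 75 45 61 17 26 df 0a) = 66 ac; tag = H(0a 1b 1f 2f 0b 66 ac) = e0b0

2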